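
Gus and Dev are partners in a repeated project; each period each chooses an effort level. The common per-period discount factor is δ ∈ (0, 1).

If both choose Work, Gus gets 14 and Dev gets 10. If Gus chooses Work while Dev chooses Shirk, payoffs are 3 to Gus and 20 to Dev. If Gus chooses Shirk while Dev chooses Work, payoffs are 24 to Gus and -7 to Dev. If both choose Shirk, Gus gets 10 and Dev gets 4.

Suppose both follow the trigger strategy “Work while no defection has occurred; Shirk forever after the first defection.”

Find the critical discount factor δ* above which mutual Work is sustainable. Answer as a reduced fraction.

5/7

Gus's threshold: (24−14)/(24−10) = 5/7.
Dev's threshold: (20−10)/(20−4) = 5/8.
5/7 > 5/8, so Gus binds and δ* = 5/7.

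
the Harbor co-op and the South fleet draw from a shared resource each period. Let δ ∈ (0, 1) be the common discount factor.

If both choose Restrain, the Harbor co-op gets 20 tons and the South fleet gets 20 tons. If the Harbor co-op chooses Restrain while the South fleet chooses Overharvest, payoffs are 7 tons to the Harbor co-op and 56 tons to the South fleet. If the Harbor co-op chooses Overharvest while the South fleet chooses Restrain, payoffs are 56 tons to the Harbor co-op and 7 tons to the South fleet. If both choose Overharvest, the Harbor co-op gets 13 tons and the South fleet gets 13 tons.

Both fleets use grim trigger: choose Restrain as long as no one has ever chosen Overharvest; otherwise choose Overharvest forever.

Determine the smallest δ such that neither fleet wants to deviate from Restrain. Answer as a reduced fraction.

36/43

One-period gain from deviating is 56 − 20 = 36. The loss is 20 − 13 = 7 in every subsequent period, with present value 7·δ/(1−δ).
Deviation is unprofitable when 7·δ/(1−δ) ≥ 36, i.e. δ/(1−δ) ≥ 36/7.
Equivalently δ ≥ 36/(36+7) = 36/43.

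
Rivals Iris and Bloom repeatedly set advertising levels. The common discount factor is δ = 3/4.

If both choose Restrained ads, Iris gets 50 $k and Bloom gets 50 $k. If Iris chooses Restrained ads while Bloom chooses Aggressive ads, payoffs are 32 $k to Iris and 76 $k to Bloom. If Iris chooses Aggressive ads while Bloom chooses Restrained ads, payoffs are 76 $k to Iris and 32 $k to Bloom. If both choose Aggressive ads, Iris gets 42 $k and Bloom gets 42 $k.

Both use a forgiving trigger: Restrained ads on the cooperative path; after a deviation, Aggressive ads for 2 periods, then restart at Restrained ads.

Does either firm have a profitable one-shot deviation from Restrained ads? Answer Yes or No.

Yes

A one-shot deviation gives 76 now, then 42 for 2 periods, then back to 50.
Gain from deviating: (76−50) today; loss: (50−42) in each of the next 2 periods.
No-deviation condition: (50−42)(δ+…+δ^2) ≥ 76−50, i.e. δ+…+δ^2 ≥ 13/4.
At δ = 3/4: δ+…+δ^2 = 1.3125 < 3.2500.
So cooperation is not sustainable.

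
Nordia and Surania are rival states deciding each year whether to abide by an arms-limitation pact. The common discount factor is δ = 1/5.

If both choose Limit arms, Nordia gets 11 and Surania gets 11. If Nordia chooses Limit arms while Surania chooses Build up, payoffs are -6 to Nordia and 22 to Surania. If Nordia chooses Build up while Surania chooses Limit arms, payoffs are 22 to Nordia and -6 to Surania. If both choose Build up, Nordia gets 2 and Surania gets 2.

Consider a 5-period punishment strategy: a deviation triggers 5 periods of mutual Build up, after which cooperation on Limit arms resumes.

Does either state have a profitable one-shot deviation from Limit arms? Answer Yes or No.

Yes

A one-shot deviation gives 22 now, then 2 for 5 periods, then back to 11.
Gain from deviating: (22−11) today; loss: (11−2) in each of the next 5 periods.
No-deviation condition: (11−2)(δ+…+δ^5) ≥ 22−11, i.e. δ+…+δ^5 ≥ 11/9.
At δ = 1/5: δ+…+δ^5 = 0.2499 < 1.2222.
So cooperation is not sustainable.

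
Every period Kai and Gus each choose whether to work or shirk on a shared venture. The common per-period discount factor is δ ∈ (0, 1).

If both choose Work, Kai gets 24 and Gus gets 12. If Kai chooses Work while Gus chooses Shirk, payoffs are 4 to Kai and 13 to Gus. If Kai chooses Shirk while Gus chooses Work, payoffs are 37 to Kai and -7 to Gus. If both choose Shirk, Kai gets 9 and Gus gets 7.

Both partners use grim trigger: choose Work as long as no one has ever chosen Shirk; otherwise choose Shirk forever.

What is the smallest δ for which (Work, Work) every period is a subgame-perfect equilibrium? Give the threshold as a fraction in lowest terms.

Kai's threshold: (37−24)/(37−9) = 13/28.
Gus's threshold: (13−12)/(13−7) = 1/6.
13/28 > 1/6, so Kai binds and δ* = 13/28.

13/28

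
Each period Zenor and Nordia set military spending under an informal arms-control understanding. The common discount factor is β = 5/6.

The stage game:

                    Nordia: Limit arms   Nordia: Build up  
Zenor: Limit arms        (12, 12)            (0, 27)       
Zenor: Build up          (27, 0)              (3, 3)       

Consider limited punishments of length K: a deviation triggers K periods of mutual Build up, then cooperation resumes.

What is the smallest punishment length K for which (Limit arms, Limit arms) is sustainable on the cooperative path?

Need Σ_{k=1}^{K} β^k ≥ (27−12)/(12−3) = 1.6667 at β = 5/6.
At K = 2 the sum is 1.5278 < 1.6667; at K = 3 it is 2.1065 ≥ 1.6667.
So the minimum punishment length is K = 3.

3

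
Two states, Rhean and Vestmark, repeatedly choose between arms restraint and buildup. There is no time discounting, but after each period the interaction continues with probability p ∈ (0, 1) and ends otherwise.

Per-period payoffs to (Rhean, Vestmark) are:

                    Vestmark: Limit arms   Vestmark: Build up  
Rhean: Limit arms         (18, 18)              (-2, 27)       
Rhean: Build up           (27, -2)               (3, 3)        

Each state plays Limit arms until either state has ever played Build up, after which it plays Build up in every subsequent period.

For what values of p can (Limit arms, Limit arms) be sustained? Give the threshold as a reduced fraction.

3/8

With no time discounting, the continuation probability p plays the role of the discount factor.
Grim-trigger IC: 18/(1−p) ≥ 27 + 3p/(1−p) ⇒ p ≥ (27−18)/(27−3) = 3/8.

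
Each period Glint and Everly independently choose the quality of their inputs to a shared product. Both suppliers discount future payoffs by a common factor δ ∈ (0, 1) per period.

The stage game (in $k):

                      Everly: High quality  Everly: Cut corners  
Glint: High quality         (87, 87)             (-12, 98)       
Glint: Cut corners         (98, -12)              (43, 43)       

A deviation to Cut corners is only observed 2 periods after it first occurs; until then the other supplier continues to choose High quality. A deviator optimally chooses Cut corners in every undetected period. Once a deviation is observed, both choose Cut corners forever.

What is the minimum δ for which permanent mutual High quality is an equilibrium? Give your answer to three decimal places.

0.447

Deviating for the 2 undetected periods gains 98−87 = 11 per period over cooperation, then loses 87−43 = 44 per period forever once punishment starts.
Gain: 11(1 + δ + … + δ^1); loss: 44·δ^2/(1−δ).
No profitable deviation ⇔ 11(1−δ^2) ≤ 44·δ^2, i.e. δ^2 ≥ 11/(11+44) = 1/5.
Hence δ ≥ (1/5)^(1/2) ≈ 0.447.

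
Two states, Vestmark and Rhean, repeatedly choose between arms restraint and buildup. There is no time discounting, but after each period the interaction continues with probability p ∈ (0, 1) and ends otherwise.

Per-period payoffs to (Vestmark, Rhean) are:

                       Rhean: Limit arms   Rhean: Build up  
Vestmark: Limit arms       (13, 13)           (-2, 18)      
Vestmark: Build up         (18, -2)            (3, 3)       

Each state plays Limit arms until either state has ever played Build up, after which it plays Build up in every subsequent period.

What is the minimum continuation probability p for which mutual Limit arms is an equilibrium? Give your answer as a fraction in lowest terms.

With no time discounting, the continuation probability p plays the role of the discount factor.
Grim-trigger IC: 13/(1−p) ≥ 18 + 3p/(1−p) ⇒ p ≥ (18−13)/(18−3) = 1/3.

1/3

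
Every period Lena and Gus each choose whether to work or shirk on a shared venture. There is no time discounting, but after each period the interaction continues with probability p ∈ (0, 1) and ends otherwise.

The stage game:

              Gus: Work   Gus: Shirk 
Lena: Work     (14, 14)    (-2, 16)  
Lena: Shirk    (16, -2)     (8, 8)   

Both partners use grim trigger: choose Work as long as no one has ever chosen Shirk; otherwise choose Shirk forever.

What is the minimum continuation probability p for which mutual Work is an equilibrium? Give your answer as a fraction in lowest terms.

1/4

Expected cooperation value is 14 + p·14 + p²·14 + … = 14/(1−p); deviation gives 16 + p·8/(1−p).
14 ≥ 16(1−p) + 8p ⇒ 8p ≥ 2 ⇒ p ≥ 2/8 = 1/4.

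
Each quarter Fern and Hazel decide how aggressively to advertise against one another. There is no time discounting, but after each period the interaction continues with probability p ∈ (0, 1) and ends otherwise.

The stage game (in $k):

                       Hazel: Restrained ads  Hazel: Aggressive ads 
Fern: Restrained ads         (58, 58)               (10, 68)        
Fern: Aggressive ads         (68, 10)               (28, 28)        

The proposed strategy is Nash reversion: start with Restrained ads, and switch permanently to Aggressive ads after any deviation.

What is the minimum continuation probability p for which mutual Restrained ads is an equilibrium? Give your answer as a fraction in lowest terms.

1/4

With no time discounting, the continuation probability p plays the role of the discount factor.
Grim-trigger IC: 58/(1−p) ≥ 68 + 28p/(1−p) ⇒ p ≥ (68−58)/(68−28) = 1/4.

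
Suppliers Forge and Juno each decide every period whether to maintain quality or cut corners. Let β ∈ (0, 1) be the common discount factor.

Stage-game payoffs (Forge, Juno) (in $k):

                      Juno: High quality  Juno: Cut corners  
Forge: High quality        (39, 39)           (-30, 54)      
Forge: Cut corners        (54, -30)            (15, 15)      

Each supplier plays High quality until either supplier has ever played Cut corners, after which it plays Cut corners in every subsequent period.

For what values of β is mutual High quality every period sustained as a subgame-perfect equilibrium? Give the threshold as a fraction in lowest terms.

5/13

39/(1−β) ≥ 54 + 15β/(1−β)
39 ≥ 54 − 39β
β ≥ 15/39 = 5/13.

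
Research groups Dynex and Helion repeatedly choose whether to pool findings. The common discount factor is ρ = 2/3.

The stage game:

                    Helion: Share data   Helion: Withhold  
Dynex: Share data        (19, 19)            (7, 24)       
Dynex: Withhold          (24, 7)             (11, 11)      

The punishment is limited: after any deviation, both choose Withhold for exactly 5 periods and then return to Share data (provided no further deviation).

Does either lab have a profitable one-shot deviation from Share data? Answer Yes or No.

No

A one-shot deviation gives 24 now, then 11 for 5 periods, then back to 19.
Gain from deviating: (24−19) today; loss: (19−11) in each of the next 5 periods.
No-deviation condition: (19−11)(ρ+…+ρ^5) ≥ 24−19, i.e. ρ+…+ρ^5 ≥ 5/8.
At ρ = 2/3: ρ+…+ρ^5 = 1.7366 ≥ 0.6250.
So cooperation is sustainable.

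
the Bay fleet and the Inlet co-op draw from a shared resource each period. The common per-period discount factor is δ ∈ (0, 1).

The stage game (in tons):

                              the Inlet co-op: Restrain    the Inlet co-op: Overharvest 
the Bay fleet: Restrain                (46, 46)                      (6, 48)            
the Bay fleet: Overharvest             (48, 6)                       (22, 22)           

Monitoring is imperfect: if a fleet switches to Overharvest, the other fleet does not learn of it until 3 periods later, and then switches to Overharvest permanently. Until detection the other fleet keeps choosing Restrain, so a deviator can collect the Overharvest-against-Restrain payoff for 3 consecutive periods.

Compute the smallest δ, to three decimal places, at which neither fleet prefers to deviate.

Deviating for the 3 undetected periods gains 48−46 = 2 per period over cooperation, then loses 46−22 = 24 per period forever once punishment starts.
Gain: 2(1 + δ + … + δ^2); loss: 24·δ^3/(1−δ).
No profitable deviation ⇔ 2(1−δ^3) ≤ 24·δ^3, i.e. δ^3 ≥ 2/(2+24) = 1/13.
Hence δ ≥ (1/13)^(1/3) ≈ 0.425.

0.425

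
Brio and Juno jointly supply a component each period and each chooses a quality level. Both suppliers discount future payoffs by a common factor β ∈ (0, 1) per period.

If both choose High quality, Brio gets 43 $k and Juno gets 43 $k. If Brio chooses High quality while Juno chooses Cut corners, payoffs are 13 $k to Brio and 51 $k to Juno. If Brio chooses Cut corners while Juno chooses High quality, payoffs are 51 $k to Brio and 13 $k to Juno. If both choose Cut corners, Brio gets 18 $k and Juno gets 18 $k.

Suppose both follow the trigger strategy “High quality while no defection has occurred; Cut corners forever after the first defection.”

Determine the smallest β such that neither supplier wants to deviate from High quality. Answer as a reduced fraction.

43/(1−β) ≥ 51 + 18β/(1−β)
43 ≥ 51 − 33β
β ≥ 8/33.

8/33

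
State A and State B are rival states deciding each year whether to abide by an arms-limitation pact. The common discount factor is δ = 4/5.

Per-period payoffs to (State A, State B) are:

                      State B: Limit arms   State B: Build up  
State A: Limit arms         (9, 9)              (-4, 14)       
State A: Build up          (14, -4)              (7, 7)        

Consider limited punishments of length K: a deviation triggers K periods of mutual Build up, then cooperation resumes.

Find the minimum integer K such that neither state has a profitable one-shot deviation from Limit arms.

5

IC: δ(1−δ^K)/(1−δ) ≥ (14−9)/(9−7) = 5/2.
With δ = 4/5: need 1 − δ^K ≥ 5/2·(1−4/5)/(4/5), i.e. δ^K ≤ 0.3750.
Since (4/5)^4 = 0.4096 and (4/5)^5 = 0.3277, the smallest such K is 5.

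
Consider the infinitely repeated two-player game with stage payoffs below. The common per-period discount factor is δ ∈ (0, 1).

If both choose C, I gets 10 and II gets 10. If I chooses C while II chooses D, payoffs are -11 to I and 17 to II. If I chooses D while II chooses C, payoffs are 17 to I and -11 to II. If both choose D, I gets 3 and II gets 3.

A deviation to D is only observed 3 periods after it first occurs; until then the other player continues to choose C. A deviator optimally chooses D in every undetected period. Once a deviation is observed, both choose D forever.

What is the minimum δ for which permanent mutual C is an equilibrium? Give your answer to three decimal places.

0.794

The best deviation is to choose D for all 3 undetected periods, earning 17 each, then 3 forever once detected.
Deviation value: 17(1−δ^3)/(1−δ) + 3δ^3/(1−δ); cooperation value: 10/(1−δ).
IC: 10 ≥ 17(1−δ^3) + 3δ^3 = 17 − 14δ^3.
So δ^3 ≥ 7/14 = 1/2, giving δ ≥ (1/2)^(1/3) ≈ 0.794.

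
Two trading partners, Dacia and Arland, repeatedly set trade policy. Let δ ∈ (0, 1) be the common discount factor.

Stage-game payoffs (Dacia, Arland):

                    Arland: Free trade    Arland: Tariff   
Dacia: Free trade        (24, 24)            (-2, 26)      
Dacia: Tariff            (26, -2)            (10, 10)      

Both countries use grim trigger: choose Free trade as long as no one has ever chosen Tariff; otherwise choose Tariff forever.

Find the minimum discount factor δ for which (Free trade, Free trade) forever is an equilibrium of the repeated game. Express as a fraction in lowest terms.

Cooperation forever yields 24 each period: 24/(1−δ).
Deviating yields 26 once, then 10 forever: 26 + 10δ/(1−δ).
No profitable deviation requires 24/(1−δ) ≥ 26 + 10δ/(1−δ).
Multiplying by (1−δ): 24 ≥ 26(1−δ) + 10δ = 26 − 16δ.
So 16δ ≥ 2, i.e. δ ≥ 2/16 = 1/8.

1/8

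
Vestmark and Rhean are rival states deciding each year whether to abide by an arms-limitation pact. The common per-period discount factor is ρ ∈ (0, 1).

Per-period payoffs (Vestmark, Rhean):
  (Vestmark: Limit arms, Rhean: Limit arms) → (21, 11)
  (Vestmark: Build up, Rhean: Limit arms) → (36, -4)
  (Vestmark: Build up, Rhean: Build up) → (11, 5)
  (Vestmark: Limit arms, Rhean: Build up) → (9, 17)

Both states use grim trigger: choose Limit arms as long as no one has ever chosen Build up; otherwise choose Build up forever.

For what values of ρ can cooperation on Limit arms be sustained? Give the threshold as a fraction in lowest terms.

Vestmark: cooperation gives 21 each period; deviation gives 36 once then 11 forever.
  21/(1−ρ) ≥ 36 + 11ρ/(1−ρ) ⇒ ρ ≥ 15/25 = 3/5.
Rhean: cooperation gives 11 each period; deviation gives 17 once then 5 forever.
  ρ ≥ 6/12 = 1/2.
Both must hold, so the binding constraint is Vestmark's: ρ ≥ 3/5.

3/5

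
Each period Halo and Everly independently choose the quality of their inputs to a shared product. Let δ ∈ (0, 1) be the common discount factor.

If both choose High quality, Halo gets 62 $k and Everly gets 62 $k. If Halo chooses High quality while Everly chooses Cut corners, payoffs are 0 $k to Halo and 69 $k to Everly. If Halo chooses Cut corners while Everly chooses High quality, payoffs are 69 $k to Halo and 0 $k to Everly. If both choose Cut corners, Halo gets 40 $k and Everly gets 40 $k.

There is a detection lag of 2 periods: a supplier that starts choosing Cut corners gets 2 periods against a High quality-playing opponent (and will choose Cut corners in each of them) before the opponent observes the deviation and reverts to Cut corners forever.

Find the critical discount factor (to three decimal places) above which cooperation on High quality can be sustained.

0.491

A deviator earns 69 for 2 periods, then 40 forever; cooperating earns 62 forever. Multiplying the IC by (1−δ):
62 ≥ 69(1−δ^2) + 40δ^2, so 29·δ^2 ≥ 7 and δ^2 ≥ 7/29.
δ ≥ (7/29)^(1/2) ≈ 0.491.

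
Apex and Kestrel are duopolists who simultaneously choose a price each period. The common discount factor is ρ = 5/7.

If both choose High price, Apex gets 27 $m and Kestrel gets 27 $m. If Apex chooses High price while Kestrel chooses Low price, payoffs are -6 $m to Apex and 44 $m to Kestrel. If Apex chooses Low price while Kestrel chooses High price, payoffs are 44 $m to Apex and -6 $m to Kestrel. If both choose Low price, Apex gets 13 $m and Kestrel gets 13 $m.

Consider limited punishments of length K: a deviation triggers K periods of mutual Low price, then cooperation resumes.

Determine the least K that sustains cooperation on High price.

IC: ρ(1−ρ^K)/(1−ρ) ≥ (44−27)/(27−13) = 17/14.
With ρ = 5/7: need 1 − ρ^K ≥ 17/14·(1−5/7)/(5/7), i.e. ρ^K ≤ 0.5143.
Since (5/7)^1 = 0.7143 and (5/7)^2 = 0.5102, the smallest such K is 2.

2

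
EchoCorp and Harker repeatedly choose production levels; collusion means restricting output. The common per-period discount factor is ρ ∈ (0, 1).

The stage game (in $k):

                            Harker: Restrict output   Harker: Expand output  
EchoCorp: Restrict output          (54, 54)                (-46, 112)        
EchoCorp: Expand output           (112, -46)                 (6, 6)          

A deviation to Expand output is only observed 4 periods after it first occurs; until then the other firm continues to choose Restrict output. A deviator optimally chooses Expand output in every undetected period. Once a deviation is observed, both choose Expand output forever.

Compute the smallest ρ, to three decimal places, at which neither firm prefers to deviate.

0.860

Deviating for the 4 undetected periods gains 112−54 = 58 per period over cooperation, then loses 54−6 = 48 per period forever once punishment starts.
Gain: 58(1 + ρ + … + ρ^3); loss: 48·ρ^4/(1−ρ).
No profitable deviation ⇔ 58(1−ρ^4) ≤ 48·ρ^4, i.e. ρ^4 ≥ 58/(58+48) = 29/53.
Hence ρ ≥ (29/53)^(1/4) ≈ 0.860.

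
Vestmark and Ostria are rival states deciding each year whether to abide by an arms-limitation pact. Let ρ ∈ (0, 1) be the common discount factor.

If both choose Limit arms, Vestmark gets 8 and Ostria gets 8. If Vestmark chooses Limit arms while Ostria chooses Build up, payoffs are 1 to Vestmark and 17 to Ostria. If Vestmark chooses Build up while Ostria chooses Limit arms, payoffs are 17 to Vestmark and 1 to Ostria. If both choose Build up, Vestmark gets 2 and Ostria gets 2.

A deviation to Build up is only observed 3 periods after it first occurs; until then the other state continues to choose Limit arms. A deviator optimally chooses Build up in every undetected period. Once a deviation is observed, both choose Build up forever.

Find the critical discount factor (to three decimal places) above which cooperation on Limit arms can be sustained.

0.843

Deviating for the 3 undetected periods gains 17−8 = 9 per period over cooperation, then loses 8−2 = 6 per period forever once punishment starts.
Gain: 9(1 + ρ + … + ρ^2); loss: 6·ρ^3/(1−ρ).
No profitable deviation ⇔ 9(1−ρ^3) ≤ 6·ρ^3, i.e. ρ^3 ≥ 9/(9+6) = 3/5.
Hence ρ ≥ (3/5)^(1/3) ≈ 0.843.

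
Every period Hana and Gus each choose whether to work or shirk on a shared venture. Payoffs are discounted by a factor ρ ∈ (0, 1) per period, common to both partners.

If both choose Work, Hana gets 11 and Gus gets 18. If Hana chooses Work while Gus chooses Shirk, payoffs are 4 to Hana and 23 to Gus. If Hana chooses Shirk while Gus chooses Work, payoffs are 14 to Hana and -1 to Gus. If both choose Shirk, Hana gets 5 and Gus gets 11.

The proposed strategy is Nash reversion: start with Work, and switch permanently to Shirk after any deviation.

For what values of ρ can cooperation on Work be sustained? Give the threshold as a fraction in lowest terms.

5/12

Hana's threshold: (14−11)/(14−5) = 1/3.
Gus's threshold: (23−18)/(23−11) = 5/12.
1/3 < 5/12, so Gus binds and ρ* = 5/12.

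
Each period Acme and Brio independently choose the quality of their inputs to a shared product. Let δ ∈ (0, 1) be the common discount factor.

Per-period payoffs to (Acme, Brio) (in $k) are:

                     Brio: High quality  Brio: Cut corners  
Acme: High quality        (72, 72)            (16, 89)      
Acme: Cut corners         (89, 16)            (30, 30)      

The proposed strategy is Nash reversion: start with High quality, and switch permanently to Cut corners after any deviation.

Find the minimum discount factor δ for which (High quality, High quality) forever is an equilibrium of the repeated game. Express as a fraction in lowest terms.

17/59

One-period gain from deviating is 89 − 72 = 17. The loss is 72 − 30 = 42 in every subsequent period, with present value 42·δ/(1−δ).
Deviation is unprofitable when 42·δ/(1−δ) ≥ 17, i.e. δ/(1−δ) ≥ 17/42.
Equivalently δ ≥ 17/(17+42) = 17/59.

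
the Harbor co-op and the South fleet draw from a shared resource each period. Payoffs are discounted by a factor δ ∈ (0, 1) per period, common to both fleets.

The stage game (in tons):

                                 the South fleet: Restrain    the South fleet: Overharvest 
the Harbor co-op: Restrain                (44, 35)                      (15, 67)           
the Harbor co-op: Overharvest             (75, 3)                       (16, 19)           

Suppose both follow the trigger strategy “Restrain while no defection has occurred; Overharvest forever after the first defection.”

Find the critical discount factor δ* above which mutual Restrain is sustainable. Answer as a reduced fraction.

2/3

the Harbor co-op: cooperation gives 44 each period; deviation gives 75 once then 16 forever.
  44/(1−δ) ≥ 75 + 16δ/(1−δ) ⇒ δ ≥ 31/59.
the South fleet: cooperation gives 35 each period; deviation gives 67 once then 19 forever.
  δ ≥ 32/48 = 2/3.
Both must hold, so the binding constraint is the South fleet's: δ ≥ 2/3.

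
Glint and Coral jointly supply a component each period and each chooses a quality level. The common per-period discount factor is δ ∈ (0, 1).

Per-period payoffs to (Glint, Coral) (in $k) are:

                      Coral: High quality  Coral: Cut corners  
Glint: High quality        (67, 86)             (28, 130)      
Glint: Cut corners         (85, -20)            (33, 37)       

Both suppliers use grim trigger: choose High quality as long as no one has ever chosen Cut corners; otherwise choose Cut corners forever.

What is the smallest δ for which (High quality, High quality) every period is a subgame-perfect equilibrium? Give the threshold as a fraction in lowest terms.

44/93

Glint's threshold: (85−67)/(85−33) = 9/26.
Coral's threshold: (130−86)/(130−37) = 44/93.
9/26 < 44/93, so Coral binds and δ* = 44/93.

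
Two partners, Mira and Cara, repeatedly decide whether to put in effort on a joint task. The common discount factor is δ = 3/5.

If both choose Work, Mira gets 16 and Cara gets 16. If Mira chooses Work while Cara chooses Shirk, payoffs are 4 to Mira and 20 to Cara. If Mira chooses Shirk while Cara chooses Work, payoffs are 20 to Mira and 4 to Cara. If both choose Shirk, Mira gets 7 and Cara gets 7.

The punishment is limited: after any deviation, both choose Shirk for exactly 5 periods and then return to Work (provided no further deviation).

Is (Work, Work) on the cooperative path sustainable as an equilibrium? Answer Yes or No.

Yes

Comparing payoff streams over the 6 periods until play realigns: cooperate → 16(1+δ+…+δ^5); deviate → 20 + 7(δ+…+δ^5).
Cooperation is sustained iff (16−7)(δ+…+δ^5) ≥ 20−16.
δ+…+δ^5 = 3/5·(1−(3/5)^5)/(1−3/5) = 1.3834, and (20−16)/(16−7) = 0.4444.
1.3834 ≥ 0.4444, so cooperation is sustainable.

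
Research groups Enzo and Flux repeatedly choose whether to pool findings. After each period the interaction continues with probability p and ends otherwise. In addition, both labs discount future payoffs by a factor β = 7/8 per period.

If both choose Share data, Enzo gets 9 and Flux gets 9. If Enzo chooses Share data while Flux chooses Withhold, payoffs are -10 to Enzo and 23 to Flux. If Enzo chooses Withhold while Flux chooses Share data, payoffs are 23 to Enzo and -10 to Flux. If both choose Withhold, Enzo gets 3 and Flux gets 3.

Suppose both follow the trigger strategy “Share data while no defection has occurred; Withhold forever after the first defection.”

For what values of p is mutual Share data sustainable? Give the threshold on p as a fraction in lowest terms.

4/5

With continuation probability p and discount β, the effective per-period discount factor is βp.
Grim-trigger IC: βp ≥ (23−9)/(23−3) = 7/10.
So p ≥ (7/10)/(7/8) = 4/5.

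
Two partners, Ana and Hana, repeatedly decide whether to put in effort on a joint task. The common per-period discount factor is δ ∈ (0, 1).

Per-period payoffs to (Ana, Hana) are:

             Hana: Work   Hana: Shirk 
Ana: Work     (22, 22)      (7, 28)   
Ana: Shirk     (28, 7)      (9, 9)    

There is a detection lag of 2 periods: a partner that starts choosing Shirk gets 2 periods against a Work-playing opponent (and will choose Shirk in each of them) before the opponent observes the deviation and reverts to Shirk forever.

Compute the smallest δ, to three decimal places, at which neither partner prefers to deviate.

0.562

Deviating for the 2 undetected periods gains 28−22 = 6 per period over cooperation, then loses 22−9 = 13 per period forever once punishment starts.
Gain: 6(1 + δ + … + δ^1); loss: 13·δ^2/(1−δ).
No profitable deviation ⇔ 6(1−δ^2) ≤ 13·δ^2, i.e. δ^2 ≥ 6/(6+13) = 6/19.
Hence δ ≥ (6/19)^(1/2) ≈ 0.562.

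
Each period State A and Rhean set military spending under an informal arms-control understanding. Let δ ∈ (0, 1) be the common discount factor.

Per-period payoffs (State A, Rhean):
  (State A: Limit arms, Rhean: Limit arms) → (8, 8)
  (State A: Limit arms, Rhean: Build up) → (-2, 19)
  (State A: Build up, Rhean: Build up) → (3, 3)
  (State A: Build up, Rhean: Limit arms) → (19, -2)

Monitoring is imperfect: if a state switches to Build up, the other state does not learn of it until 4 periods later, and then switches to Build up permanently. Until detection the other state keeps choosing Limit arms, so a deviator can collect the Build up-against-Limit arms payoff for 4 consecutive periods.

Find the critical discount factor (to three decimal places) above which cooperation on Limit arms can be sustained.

0.911

The best deviation is to choose Build up for all 4 undetected periods, earning 19 each, then 3 forever once detected.
Deviation value: 19(1−δ^4)/(1−δ) + 3δ^4/(1−δ); cooperation value: 8/(1−δ).
IC: 8 ≥ 19(1−δ^4) + 3δ^4 = 19 − 16δ^4.
So δ^4 ≥ 11/16, giving δ ≥ (11/16)^(1/4) ≈ 0.911.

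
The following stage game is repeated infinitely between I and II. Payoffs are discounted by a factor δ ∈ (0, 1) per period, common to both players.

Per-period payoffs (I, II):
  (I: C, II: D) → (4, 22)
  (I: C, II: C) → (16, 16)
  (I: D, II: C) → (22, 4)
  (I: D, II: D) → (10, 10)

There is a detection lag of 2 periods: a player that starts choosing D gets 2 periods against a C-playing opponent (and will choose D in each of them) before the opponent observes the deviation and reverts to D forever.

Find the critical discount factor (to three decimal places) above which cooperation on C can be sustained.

A deviator earns 22 for 2 periods, then 10 forever; cooperating earns 16 forever. Multiplying the IC by (1−δ):
16 ≥ 22(1−δ^2) + 10δ^2, so 12·δ^2 ≥ 6 and δ^2 ≥ 1/2.
δ ≥ (1/2)^(1/2) ≈ 0.707.

0.707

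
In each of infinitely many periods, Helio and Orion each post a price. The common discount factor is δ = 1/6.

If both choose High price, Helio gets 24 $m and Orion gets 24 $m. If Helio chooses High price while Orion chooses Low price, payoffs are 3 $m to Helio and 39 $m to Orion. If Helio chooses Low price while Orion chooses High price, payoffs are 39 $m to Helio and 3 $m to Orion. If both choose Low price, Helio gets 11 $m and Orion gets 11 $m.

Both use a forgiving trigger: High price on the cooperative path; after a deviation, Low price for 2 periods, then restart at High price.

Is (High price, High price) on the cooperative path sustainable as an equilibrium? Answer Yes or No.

IC: δ+…+δ^2 ≥ (39−24)/(24−11) = 15/13.
At δ = 1/6: partial sum = 0.1944 < 1.1538. Cooperation not sustainable.

No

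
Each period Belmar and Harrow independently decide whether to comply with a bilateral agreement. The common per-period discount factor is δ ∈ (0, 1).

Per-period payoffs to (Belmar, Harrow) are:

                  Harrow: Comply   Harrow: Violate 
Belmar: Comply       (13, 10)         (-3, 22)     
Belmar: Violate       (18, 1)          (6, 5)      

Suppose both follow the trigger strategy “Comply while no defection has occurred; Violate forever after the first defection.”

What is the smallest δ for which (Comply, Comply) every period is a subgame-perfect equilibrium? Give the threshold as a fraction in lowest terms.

Belmar's threshold: (18−13)/(18−6) = 5/12.
Harrow's threshold: (22−10)/(22−5) = 12/17.
5/12 < 12/17, so Harrow binds and δ* = 12/17.

12/17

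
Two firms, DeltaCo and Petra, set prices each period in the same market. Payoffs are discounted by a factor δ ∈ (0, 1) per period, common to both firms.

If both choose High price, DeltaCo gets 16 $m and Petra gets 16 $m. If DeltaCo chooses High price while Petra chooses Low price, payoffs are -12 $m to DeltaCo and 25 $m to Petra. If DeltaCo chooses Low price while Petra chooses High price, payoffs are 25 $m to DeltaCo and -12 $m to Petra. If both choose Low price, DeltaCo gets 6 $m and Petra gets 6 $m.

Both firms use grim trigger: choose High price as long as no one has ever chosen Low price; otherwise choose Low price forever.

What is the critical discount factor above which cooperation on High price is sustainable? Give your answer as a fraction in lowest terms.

9/19

Under grim trigger the critical discount factor is (T−C)/(T−P) with T = 25, C = 16, P = 6.
δ* = (25−16)/(25−6) = 9/19.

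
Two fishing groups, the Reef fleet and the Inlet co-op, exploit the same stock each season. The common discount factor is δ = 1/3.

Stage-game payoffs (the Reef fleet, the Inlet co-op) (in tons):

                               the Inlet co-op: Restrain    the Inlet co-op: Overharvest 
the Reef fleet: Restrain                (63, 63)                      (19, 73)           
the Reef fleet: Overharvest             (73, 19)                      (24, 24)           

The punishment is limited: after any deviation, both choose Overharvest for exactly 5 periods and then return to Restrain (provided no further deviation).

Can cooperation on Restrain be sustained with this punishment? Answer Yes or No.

Yes

IC: δ+…+δ^5 ≥ (73−63)/(63−24) = 10/39.
At δ = 1/3: partial sum = 0.4979 ≥ 0.2564. Cooperation sustainable.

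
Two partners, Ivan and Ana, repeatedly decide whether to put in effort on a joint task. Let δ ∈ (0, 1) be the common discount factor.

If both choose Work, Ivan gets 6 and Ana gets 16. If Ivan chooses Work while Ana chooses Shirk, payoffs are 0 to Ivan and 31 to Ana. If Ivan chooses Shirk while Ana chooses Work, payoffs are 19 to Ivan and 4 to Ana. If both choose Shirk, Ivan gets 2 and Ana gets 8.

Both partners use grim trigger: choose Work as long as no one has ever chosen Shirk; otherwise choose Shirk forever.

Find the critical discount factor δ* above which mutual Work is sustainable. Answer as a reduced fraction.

Ivan's threshold: (19−6)/(19−2) = 13/17.
Ana's threshold: (31−16)/(31−8) = 15/23.
13/17 > 15/23, so Ivan binds and δ* = 13/17.

13/17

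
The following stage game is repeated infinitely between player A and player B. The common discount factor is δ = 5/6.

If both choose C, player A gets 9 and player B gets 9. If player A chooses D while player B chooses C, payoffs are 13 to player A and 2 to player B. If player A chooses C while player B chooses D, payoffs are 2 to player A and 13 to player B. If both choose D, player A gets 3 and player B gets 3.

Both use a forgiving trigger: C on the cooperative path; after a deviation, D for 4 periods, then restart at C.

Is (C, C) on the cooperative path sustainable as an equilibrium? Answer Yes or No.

A one-shot deviation gives 13 now, then 3 for 4 periods, then back to 9.
Gain from deviating: (13−9) today; loss: (9−3) in each of the next 4 periods.
No-deviation condition: (9−3)(δ+…+δ^4) ≥ 13−9, i.e. δ+…+δ^4 ≥ 2/3.
At δ = 5/6: δ+…+δ^4 = 2.5887 ≥ 0.6667.
So cooperation is sustainable.

Yes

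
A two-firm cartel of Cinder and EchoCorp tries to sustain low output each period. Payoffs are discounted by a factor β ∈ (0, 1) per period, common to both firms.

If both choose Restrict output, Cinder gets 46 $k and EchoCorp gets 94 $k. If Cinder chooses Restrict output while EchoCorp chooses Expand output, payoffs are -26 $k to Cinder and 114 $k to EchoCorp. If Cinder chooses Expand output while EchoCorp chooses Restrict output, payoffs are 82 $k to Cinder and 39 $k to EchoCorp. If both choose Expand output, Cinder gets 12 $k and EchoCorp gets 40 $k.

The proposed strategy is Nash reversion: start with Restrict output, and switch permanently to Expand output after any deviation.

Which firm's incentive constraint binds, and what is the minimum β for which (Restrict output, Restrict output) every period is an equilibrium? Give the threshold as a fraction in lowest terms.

Cinder; β ≥ 18/35

Cinder's threshold: (82−46)/(82−12) = 18/35.
EchoCorp's threshold: (114−94)/(114−40) = 10/37.
18/35 > 10/37, so Cinder binds and β* = 18/35.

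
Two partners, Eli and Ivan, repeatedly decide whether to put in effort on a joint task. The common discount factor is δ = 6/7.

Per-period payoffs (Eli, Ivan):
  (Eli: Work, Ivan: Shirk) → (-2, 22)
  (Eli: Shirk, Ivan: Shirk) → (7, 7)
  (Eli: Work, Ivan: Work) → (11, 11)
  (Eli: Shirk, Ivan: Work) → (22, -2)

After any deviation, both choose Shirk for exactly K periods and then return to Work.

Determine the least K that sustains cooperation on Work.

Need Σ_{k=1}^{K} δ^k ≥ (22−11)/(11−7) = 2.7500 at δ = 6/7.
At K = 3 the sum is 2.2216 < 2.7500; at K = 4 it is 2.7613 ≥ 2.7500.
So the minimum punishment length is K = 4.

4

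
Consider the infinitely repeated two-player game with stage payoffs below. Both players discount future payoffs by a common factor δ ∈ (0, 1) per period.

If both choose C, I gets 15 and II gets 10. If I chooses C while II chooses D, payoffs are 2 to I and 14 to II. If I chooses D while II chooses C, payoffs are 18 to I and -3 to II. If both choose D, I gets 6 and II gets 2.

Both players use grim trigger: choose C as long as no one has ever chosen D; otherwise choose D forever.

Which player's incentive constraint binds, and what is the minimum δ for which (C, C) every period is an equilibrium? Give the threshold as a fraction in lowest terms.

I: cooperation gives 15 each period; deviation gives 18 once then 6 forever.
  15/(1−δ) ≥ 18 + 6δ/(1−δ) ⇒ δ ≥ 3/12 = 1/4.
II: cooperation gives 10 each period; deviation gives 14 once then 2 forever.
  δ ≥ 4/12 = 1/3.
Both must hold, so the binding constraint is II's: δ ≥ 1/3.

II; δ ≥ 1/3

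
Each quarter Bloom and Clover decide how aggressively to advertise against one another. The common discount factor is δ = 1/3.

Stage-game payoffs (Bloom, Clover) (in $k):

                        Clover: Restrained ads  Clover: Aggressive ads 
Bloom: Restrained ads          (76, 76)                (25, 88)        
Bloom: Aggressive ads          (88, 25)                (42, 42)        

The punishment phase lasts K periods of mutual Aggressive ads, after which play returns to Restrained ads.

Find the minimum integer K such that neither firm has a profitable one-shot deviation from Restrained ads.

IC: δ(1−δ^K)/(1−δ) ≥ (88−76)/(76−42) = 6/17.
With δ = 1/3: need 1 − δ^K ≥ 6/17·(1−1/3)/(1/3), i.e. δ^K ≤ 0.2941.
Since (1/3)^1 = 0.3333 and (1/3)^2 = 0.1111, the smallest such K is 2.

2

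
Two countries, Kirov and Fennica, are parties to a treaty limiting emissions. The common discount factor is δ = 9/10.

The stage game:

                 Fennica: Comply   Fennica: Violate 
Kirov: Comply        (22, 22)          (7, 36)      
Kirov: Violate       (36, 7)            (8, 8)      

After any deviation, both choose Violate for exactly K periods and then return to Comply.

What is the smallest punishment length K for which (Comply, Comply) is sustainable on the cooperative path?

2

Need Σ_{k=1}^{K} δ^k ≥ (36−22)/(22−8) = 1.0000 at δ = 9/10.
At K = 1 the sum is 0.9000 < 1.0000; at K = 2 it is 1.7100 ≥ 1.0000.
So the minimum punishment length is K = 2.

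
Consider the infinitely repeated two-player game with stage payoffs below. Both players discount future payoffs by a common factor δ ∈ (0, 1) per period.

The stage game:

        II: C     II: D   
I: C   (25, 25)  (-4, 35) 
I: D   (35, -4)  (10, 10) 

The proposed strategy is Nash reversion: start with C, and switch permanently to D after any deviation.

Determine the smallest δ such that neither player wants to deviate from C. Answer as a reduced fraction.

Under grim trigger the critical discount factor is (T−C)/(T−P) with T = 35, C = 25, P = 10.
δ* = (35−25)/(35−10) = 10/25 = 2/5.

2/5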